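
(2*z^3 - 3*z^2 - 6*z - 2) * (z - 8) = 2*z^4 - 19*z^3 + 18*z^2 + 46*z + 16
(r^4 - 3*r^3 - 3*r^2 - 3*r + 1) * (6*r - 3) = 6*r^5 - 21*r^4 - 9*r^3 - 9*r^2 + 15*r - 3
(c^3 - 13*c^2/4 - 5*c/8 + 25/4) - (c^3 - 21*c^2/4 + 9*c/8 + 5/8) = 2*c^2 - 7*c/4 + 45/8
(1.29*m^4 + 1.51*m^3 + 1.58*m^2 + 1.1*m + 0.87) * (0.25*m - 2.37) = 0.3225*m^5 - 2.6798*m^4 - 3.1837*m^3 - 3.4696*m^2 - 2.3895*m - 2.0619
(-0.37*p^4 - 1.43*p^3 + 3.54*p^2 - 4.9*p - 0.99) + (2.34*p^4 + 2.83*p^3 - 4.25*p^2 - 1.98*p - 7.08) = 1.97*p^4 + 1.4*p^3 - 0.71*p^2 - 6.88*p - 8.07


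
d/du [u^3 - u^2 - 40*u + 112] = 3*u^2 - 2*u - 40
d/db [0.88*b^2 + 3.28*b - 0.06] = 1.76*b + 3.28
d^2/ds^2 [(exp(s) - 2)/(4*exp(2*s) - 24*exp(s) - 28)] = (exp(4*s) - 2*exp(3*s) + 78*exp(2*s) - 170*exp(s) + 133)*exp(s)/(4*(exp(6*s) - 18*exp(5*s) + 87*exp(4*s) + 36*exp(3*s) - 609*exp(2*s) - 882*exp(s) - 343))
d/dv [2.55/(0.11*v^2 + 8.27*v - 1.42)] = (-0.561*v - 21.0885)/(0.11*v^2 + 8.27*v - 1.42)^2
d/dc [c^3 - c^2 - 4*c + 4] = 3*c^2 - 2*c - 4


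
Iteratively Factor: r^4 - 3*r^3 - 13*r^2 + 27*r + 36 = (r + 3)*(r^3 - 6*r^2 + 5*r + 12) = (r + 1)*(r + 3)*(r^2 - 7*r + 12) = (r - 3)*(r + 1)*(r + 3)*(r - 4)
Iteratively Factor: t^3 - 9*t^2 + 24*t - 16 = (t - 4)*(t^2 - 5*t + 4) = (t - 4)^2*(t - 1)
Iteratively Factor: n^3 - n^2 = (n)*(n^2 - n) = n*(n - 1)*(n)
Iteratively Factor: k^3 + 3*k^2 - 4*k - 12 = (k + 2)*(k^2 + k - 6) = (k - 2)*(k + 2)*(k + 3)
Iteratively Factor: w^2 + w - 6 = (w - 2)*(w + 3)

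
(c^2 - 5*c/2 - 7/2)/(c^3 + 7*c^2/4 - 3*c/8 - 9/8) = 4*(2*c - 7)/(8*c^2 + 6*c - 9)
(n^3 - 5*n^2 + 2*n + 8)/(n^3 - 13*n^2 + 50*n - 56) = (n + 1)/(n - 7)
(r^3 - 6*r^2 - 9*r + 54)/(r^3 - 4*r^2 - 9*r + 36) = (r - 6)/(r - 4)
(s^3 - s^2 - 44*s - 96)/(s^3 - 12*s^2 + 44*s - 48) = (s^3 - s^2 - 44*s - 96)/(s^3 - 12*s^2 + 44*s - 48)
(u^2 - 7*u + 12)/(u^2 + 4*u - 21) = (u - 4)/(u + 7)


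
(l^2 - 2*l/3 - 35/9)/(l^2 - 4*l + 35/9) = (3*l + 5)/(3*l - 5)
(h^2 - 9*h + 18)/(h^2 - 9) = (h - 6)/(h + 3)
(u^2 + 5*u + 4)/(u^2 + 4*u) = (u + 1)/u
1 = 1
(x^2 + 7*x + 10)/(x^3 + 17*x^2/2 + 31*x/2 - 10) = 2*(x + 2)/(2*x^2 + 7*x - 4)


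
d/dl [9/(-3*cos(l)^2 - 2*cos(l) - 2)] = -18*(3*cos(l) + 1)*sin(l)/(3*cos(l)^2 + 2*cos(l) + 2)^2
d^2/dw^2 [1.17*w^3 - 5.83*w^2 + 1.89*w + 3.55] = 7.02*w - 11.66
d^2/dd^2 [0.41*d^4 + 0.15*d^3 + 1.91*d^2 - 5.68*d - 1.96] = 4.92*d^2 + 0.9*d + 3.82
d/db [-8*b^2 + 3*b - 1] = 3 - 16*b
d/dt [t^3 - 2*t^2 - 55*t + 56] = 3*t^2 - 4*t - 55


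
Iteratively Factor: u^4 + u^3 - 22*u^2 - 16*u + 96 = (u - 2)*(u^3 + 3*u^2 - 16*u - 48) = (u - 2)*(u + 4)*(u^2 - u - 12) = (u - 2)*(u + 3)*(u + 4)*(u - 4)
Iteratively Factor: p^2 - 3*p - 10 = (p + 2)*(p - 5)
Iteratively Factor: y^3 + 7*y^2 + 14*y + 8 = (y + 2)*(y^2 + 5*y + 4) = (y + 2)*(y + 4)*(y + 1)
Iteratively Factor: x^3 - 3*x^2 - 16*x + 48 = (x + 4)*(x^2 - 7*x + 12) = (x - 4)*(x + 4)*(x - 3)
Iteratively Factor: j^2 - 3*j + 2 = (j - 1)*(j - 2)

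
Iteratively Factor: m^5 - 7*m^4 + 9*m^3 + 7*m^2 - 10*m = (m)*(m^4 - 7*m^3 + 9*m^2 + 7*m - 10) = m*(m + 1)*(m^3 - 8*m^2 + 17*m - 10) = m*(m - 1)*(m + 1)*(m^2 - 7*m + 10) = m*(m - 2)*(m - 1)*(m + 1)*(m - 5)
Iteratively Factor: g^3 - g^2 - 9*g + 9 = (g + 3)*(g^2 - 4*g + 3) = (g - 3)*(g + 3)*(g - 1)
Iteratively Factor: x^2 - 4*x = (x - 4)*(x)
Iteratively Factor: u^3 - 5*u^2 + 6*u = (u - 2)*(u^2 - 3*u) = u*(u - 2)*(u - 3)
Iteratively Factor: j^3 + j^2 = (j + 1)*(j^2) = j*(j + 1)*(j)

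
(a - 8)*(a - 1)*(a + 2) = a^3 - 7*a^2 - 10*a + 16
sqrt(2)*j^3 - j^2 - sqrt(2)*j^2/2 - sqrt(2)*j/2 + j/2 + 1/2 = (j - 1)*(j - sqrt(2)/2)*(sqrt(2)*j + sqrt(2)/2)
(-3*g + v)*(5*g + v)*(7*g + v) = -105*g^3 - g^2*v + 9*g*v^2 + v^3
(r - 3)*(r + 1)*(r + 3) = r^3 + r^2 - 9*r - 9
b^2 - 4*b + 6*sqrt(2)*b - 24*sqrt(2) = (b - 4)*(b + 6*sqrt(2))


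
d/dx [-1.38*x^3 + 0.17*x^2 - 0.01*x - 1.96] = -4.14*x^2 + 0.34*x - 0.01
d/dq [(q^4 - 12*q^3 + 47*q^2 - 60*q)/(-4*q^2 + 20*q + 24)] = (-2*q^5 + 27*q^4 - 96*q^3 - 41*q^2 + 564*q - 360)/(4*(q^4 - 10*q^3 + 13*q^2 + 60*q + 36))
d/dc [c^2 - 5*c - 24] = 2*c - 5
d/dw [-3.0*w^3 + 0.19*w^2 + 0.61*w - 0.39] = -9.0*w^2 + 0.38*w + 0.61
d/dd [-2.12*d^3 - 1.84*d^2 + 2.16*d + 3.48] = -6.36*d^2 - 3.68*d + 2.16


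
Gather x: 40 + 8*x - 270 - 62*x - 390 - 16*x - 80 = -70*x - 700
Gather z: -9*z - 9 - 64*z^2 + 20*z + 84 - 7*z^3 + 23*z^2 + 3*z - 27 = -7*z^3 - 41*z^2 + 14*z + 48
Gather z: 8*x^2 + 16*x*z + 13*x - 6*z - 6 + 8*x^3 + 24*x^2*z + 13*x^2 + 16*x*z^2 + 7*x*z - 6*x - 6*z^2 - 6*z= 8*x^3 + 21*x^2 + 7*x + z^2*(16*x - 6) + z*(24*x^2 + 23*x - 12) - 6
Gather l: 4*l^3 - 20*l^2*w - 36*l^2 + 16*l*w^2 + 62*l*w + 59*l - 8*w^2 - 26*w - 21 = 4*l^3 + l^2*(-20*w - 36) + l*(16*w^2 + 62*w + 59) - 8*w^2 - 26*w - 21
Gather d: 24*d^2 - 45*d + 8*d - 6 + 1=24*d^2 - 37*d - 5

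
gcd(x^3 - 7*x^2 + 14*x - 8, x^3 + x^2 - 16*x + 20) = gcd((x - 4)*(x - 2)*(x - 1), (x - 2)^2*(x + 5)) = x - 2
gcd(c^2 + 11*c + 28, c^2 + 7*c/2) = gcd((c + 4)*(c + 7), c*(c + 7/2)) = 1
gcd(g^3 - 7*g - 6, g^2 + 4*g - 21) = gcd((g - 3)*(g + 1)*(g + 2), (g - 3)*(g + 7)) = g - 3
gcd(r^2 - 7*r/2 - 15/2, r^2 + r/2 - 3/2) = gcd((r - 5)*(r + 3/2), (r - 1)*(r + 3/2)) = r + 3/2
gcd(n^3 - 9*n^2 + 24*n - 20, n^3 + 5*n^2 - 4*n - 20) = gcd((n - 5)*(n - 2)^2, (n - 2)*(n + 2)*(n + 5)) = n - 2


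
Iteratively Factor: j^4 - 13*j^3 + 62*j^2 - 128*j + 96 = (j - 4)*(j^3 - 9*j^2 + 26*j - 24) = (j - 4)^2*(j^2 - 5*j + 6) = (j - 4)^2*(j - 3)*(j - 2)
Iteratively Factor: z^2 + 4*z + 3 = (z + 3)*(z + 1)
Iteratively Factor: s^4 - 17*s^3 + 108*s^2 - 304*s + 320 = (s - 4)*(s^3 - 13*s^2 + 56*s - 80) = (s - 5)*(s - 4)*(s^2 - 8*s + 16) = (s - 5)*(s - 4)^2*(s - 4)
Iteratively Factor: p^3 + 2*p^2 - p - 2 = (p + 2)*(p^2 - 1) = (p - 1)*(p + 2)*(p + 1)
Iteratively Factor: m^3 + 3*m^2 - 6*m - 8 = (m - 2)*(m^2 + 5*m + 4) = (m - 2)*(m + 4)*(m + 1)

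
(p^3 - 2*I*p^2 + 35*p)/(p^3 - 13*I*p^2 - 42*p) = (p + 5*I)/(p - 6*I)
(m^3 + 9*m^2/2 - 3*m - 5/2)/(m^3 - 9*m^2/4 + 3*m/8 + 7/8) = 4*(m + 5)/(4*m - 7)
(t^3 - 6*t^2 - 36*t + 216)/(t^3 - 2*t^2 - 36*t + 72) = (t - 6)/(t - 2)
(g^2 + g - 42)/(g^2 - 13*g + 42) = (g + 7)/(g - 7)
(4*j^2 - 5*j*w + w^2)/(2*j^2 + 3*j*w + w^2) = (4*j^2 - 5*j*w + w^2)/(2*j^2 + 3*j*w + w^2)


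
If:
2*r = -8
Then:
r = -4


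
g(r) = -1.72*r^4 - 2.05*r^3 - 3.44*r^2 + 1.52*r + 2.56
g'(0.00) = 1.52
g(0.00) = 2.56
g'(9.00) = -5574.07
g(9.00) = -13041.77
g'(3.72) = -463.35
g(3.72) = -474.30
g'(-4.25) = 447.82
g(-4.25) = -469.82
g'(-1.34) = 16.25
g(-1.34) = -6.27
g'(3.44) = -374.99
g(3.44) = -357.23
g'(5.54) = -1395.17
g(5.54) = -2063.36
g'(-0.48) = 4.17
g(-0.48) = 1.17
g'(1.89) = -79.90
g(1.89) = -42.64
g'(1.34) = -35.30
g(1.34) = -12.06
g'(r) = -6.88*r^3 - 6.15*r^2 - 6.88*r + 1.52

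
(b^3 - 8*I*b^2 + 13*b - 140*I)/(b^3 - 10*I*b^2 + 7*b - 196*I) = (b - 5*I)/(b - 7*I)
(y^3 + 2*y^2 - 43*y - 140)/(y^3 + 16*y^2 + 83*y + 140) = (y - 7)/(y + 7)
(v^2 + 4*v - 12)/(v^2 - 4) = (v + 6)/(v + 2)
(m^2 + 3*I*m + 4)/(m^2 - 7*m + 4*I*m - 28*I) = (m - I)/(m - 7)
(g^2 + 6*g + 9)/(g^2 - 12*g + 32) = (g^2 + 6*g + 9)/(g^2 - 12*g + 32)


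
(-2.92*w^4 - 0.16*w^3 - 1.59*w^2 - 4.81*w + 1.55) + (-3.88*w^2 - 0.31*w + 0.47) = -2.92*w^4 - 0.16*w^3 - 5.47*w^2 - 5.12*w + 2.02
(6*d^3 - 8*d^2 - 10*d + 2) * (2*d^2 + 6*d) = 12*d^5 + 20*d^4 - 68*d^3 - 56*d^2 + 12*d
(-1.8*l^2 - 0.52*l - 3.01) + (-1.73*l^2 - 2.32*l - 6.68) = -3.53*l^2 - 2.84*l - 9.69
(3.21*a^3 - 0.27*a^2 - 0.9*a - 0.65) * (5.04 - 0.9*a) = -2.889*a^4 + 16.4214*a^3 - 0.5508*a^2 - 3.951*a - 3.276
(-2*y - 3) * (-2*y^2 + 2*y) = 4*y^3 + 2*y^2 - 6*y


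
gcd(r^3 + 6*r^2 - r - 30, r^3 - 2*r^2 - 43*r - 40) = r + 5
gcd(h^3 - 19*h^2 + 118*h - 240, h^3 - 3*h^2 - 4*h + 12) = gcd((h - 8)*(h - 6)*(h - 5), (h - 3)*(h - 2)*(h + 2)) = 1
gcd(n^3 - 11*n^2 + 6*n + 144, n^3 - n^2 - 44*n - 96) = n^2 - 5*n - 24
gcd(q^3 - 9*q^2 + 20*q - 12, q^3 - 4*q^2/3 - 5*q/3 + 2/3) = q - 2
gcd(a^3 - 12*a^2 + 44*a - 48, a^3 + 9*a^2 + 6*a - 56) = a - 2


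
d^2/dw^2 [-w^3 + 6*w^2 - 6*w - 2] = 12 - 6*w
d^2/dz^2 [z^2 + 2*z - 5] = 2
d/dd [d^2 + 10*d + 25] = 2*d + 10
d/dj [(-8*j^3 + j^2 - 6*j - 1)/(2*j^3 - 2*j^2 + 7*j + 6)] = (14*j^4 - 88*j^3 - 143*j^2 + 8*j - 29)/(4*j^6 - 8*j^5 + 32*j^4 - 4*j^3 + 25*j^2 + 84*j + 36)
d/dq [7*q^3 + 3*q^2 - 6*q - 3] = 21*q^2 + 6*q - 6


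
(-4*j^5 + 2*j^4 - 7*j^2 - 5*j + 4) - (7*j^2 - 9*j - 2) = -4*j^5 + 2*j^4 - 14*j^2 + 4*j + 6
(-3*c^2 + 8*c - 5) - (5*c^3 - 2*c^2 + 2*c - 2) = -5*c^3 - c^2 + 6*c - 3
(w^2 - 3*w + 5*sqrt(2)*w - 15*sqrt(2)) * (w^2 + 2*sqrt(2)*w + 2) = w^4 - 3*w^3 + 7*sqrt(2)*w^3 - 21*sqrt(2)*w^2 + 22*w^2 - 66*w + 10*sqrt(2)*w - 30*sqrt(2)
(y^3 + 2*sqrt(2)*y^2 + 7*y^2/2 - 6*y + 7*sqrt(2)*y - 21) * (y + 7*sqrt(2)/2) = y^4 + 7*y^3/2 + 11*sqrt(2)*y^3/2 + 8*y^2 + 77*sqrt(2)*y^2/4 - 21*sqrt(2)*y + 28*y - 147*sqrt(2)/2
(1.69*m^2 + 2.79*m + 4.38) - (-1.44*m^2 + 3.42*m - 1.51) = 3.13*m^2 - 0.63*m + 5.89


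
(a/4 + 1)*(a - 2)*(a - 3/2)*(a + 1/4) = a^4/4 + 3*a^3/16 - 87*a^2/32 + 37*a/16 + 3/4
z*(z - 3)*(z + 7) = z^3 + 4*z^2 - 21*z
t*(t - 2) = t^2 - 2*t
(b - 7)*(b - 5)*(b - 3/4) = b^3 - 51*b^2/4 + 44*b - 105/4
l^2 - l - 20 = (l - 5)*(l + 4)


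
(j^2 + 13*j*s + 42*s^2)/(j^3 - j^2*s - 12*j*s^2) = (-j^2 - 13*j*s - 42*s^2)/(j*(-j^2 + j*s + 12*s^2))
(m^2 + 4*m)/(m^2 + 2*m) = (m + 4)/(m + 2)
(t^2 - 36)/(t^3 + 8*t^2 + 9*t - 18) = (t - 6)/(t^2 + 2*t - 3)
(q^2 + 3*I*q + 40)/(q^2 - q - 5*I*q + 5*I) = (q + 8*I)/(q - 1)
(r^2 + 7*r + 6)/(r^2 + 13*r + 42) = (r + 1)/(r + 7)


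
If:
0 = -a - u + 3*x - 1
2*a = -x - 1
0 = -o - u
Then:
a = -x/2 - 1/2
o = 1/2 - 7*x/2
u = 7*x/2 - 1/2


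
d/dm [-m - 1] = -1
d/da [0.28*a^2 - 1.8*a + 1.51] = 0.56*a - 1.8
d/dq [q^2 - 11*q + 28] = 2*q - 11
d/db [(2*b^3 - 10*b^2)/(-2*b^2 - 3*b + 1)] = 4*b*(-b^3 - 3*b^2 + 9*b - 5)/(4*b^4 + 12*b^3 + 5*b^2 - 6*b + 1)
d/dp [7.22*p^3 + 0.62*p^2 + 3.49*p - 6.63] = 21.66*p^2 + 1.24*p + 3.49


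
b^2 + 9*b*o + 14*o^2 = (b + 2*o)*(b + 7*o)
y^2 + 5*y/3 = y*(y + 5/3)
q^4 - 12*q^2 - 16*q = q*(q - 4)*(q + 2)^2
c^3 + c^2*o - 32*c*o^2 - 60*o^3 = (c - 6*o)*(c + 2*o)*(c + 5*o)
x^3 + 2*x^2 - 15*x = x*(x - 3)*(x + 5)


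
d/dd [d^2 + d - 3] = 2*d + 1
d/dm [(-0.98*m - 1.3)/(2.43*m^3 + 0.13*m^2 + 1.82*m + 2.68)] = (4.7628*m^3 + 9.6044*m^2 + 0.338*m - 0.2604)/(5.9049*m^6 + 0.6318*m^5 + 8.8621*m^4 + 13.498*m^3 + 4.0092*m^2 + 9.7552*m + 7.1824)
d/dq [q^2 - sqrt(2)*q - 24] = 2*q - sqrt(2)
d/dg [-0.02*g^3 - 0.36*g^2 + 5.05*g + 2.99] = -0.06*g^2 - 0.72*g + 5.05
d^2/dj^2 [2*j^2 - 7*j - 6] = 4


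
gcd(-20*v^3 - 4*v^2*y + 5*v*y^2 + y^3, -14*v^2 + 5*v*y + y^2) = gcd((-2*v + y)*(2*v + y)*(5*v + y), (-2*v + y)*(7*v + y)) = -2*v + y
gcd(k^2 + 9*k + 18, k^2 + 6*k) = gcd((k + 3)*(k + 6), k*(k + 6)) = k + 6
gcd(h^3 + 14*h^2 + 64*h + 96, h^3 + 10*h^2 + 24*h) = h^2 + 10*h + 24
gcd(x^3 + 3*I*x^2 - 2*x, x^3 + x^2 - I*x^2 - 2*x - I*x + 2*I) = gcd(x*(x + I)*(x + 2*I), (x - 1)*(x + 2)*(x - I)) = 1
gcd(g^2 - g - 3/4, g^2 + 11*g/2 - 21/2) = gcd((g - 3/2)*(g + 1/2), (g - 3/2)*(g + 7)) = g - 3/2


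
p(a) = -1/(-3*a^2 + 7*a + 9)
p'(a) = -(6*a - 7)/(-3*a^2 + 7*a + 9)^2 = (7 - 6*a)/(-3*a^2 + 7*a + 9)^2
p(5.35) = 0.03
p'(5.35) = -0.02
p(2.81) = -0.20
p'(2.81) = -0.40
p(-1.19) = 0.28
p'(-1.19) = 1.10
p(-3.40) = 0.02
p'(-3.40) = 0.01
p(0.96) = -0.08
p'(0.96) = 0.01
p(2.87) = -0.23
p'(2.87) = -0.53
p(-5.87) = 0.01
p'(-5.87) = 0.00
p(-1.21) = 0.26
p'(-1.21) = 0.96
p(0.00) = -0.11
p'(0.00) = 0.09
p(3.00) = -0.33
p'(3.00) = -1.22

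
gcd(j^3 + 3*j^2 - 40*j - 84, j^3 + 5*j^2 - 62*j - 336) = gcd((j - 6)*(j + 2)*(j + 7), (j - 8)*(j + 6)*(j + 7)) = j + 7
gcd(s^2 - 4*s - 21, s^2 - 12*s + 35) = s - 7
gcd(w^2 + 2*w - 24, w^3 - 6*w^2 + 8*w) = w - 4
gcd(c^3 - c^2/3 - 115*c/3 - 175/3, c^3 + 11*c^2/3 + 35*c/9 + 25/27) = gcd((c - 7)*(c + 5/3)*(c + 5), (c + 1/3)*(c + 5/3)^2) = c + 5/3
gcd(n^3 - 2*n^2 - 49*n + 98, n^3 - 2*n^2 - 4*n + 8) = n - 2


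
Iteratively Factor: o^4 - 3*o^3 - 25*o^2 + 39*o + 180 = (o - 5)*(o^3 + 2*o^2 - 15*o - 36) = (o - 5)*(o + 3)*(o^2 - o - 12) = (o - 5)*(o + 3)^2*(o - 4)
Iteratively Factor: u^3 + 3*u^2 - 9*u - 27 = (u - 3)*(u^2 + 6*u + 9) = (u - 3)*(u + 3)*(u + 3)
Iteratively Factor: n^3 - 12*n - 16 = (n + 2)*(n^2 - 2*n - 8) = (n + 2)^2*(n - 4)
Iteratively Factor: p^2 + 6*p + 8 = (p + 4)*(p + 2)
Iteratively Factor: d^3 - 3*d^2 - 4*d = (d - 4)*(d^2 + d) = (d - 4)*(d + 1)*(d)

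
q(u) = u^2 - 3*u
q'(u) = 2*u - 3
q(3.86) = 3.32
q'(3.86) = 4.72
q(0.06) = -0.18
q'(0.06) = -2.88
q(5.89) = 17.02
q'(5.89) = 8.78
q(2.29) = -1.63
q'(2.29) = 1.58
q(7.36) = 32.09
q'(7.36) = 11.72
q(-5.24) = 43.18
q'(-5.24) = -13.48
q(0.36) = -0.95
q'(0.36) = -2.28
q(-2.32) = 12.34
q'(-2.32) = -7.64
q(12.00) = 108.00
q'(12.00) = 21.00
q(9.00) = 54.00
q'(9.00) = 15.00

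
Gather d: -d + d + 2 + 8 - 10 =0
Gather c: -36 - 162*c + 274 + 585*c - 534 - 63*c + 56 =360*c - 240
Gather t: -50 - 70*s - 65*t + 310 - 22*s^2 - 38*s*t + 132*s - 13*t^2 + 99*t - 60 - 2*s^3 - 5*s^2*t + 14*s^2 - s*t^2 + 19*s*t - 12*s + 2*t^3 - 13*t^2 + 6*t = -2*s^3 - 8*s^2 + 50*s + 2*t^3 + t^2*(-s - 26) + t*(-5*s^2 - 19*s + 40) + 200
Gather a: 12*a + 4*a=16*a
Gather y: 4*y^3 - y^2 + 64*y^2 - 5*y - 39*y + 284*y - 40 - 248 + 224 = 4*y^3 + 63*y^2 + 240*y - 64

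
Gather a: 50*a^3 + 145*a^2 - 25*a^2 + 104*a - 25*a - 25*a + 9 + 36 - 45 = 50*a^3 + 120*a^2 + 54*a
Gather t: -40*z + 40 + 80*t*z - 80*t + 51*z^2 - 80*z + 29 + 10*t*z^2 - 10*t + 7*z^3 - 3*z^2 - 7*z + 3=t*(10*z^2 + 80*z - 90) + 7*z^3 + 48*z^2 - 127*z + 72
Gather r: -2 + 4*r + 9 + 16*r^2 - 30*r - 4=16*r^2 - 26*r + 3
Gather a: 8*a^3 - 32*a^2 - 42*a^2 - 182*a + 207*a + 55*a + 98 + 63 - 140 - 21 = 8*a^3 - 74*a^2 + 80*a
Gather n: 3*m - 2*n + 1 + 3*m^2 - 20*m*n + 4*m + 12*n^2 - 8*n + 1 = 3*m^2 + 7*m + 12*n^2 + n*(-20*m - 10) + 2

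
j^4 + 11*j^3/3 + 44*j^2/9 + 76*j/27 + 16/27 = (j + 2/3)^2*(j + 1)*(j + 4/3)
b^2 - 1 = (b - 1)*(b + 1)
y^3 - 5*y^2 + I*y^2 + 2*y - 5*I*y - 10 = (y - 5)*(y - I)*(y + 2*I)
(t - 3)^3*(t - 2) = t^4 - 11*t^3 + 45*t^2 - 81*t + 54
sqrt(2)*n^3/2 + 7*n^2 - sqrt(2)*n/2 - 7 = (n - 1)*(n + 7*sqrt(2))*(sqrt(2)*n/2 + sqrt(2)/2)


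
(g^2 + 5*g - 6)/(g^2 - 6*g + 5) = (g + 6)/(g - 5)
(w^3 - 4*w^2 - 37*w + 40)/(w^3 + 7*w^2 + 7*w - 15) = (w - 8)/(w + 3)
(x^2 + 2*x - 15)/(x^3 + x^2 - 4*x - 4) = (x^2 + 2*x - 15)/(x^3 + x^2 - 4*x - 4)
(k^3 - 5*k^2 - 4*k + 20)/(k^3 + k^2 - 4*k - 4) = (k - 5)/(k + 1)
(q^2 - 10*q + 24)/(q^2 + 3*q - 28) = (q - 6)/(q + 7)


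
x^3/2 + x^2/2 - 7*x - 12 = (x/2 + 1)*(x - 4)*(x + 3)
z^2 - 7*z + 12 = (z - 4)*(z - 3)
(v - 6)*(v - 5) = v^2 - 11*v + 30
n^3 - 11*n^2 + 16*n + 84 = (n - 7)*(n - 6)*(n + 2)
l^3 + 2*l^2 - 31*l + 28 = (l - 4)*(l - 1)*(l + 7)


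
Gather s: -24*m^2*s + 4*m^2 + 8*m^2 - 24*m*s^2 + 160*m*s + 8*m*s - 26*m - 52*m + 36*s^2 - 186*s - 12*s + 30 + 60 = 12*m^2 - 78*m + s^2*(36 - 24*m) + s*(-24*m^2 + 168*m - 198) + 90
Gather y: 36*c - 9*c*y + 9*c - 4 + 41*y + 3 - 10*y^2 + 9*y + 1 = 45*c - 10*y^2 + y*(50 - 9*c)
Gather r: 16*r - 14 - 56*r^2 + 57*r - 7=-56*r^2 + 73*r - 21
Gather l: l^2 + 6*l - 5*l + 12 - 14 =l^2 + l - 2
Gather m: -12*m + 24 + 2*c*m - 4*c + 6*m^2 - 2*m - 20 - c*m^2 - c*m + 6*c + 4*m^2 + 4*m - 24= 2*c + m^2*(10 - c) + m*(c - 10) - 20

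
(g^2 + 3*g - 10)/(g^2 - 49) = (g^2 + 3*g - 10)/(g^2 - 49)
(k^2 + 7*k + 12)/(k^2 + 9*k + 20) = (k + 3)/(k + 5)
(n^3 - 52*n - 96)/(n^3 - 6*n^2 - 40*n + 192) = (n + 2)/(n - 4)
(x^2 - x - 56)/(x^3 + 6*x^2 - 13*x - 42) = (x - 8)/(x^2 - x - 6)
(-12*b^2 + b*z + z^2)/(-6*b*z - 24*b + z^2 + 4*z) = (12*b^2 - b*z - z^2)/(6*b*z + 24*b - z^2 - 4*z)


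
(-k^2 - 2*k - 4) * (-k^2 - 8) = k^4 + 2*k^3 + 12*k^2 + 16*k + 32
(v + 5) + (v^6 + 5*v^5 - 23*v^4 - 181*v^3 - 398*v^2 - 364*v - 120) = v^6 + 5*v^5 - 23*v^4 - 181*v^3 - 398*v^2 - 363*v - 115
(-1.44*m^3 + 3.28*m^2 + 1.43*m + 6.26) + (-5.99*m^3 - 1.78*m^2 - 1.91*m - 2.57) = -7.43*m^3 + 1.5*m^2 - 0.48*m + 3.69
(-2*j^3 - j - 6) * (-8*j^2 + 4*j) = 16*j^5 - 8*j^4 + 8*j^3 + 44*j^2 - 24*j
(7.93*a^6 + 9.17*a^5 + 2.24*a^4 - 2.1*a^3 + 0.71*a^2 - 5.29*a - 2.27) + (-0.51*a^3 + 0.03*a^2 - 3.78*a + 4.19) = 7.93*a^6 + 9.17*a^5 + 2.24*a^4 - 2.61*a^3 + 0.74*a^2 - 9.07*a + 1.92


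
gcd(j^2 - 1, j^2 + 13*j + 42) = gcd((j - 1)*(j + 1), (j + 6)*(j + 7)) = 1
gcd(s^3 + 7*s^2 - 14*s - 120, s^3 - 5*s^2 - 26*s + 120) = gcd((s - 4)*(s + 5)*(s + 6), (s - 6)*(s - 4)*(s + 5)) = s^2 + s - 20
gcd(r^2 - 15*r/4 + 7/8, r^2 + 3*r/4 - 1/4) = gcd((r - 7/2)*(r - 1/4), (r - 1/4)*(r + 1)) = r - 1/4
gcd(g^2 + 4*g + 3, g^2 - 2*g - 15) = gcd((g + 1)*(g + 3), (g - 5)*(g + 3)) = g + 3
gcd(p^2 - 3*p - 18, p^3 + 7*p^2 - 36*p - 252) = p - 6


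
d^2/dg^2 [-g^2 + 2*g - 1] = -2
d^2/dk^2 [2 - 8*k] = 0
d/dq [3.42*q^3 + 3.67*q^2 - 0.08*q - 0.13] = 10.26*q^2 + 7.34*q - 0.08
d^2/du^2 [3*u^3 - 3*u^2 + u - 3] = 18*u - 6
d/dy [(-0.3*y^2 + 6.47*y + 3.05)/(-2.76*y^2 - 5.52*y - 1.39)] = (19.5132*y^2 + 17.67*y + 7.8427)/(7.6176*y^4 + 30.4704*y^3 + 38.1432*y^2 + 15.3456*y + 1.9321)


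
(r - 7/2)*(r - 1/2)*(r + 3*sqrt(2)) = r^3 - 4*r^2 + 3*sqrt(2)*r^2 - 12*sqrt(2)*r + 7*r/4 + 21*sqrt(2)/4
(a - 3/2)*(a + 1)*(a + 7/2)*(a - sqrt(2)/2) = a^4 - sqrt(2)*a^3/2 + 3*a^3 - 13*a^2/4 - 3*sqrt(2)*a^2/2 - 21*a/4 + 13*sqrt(2)*a/8 + 21*sqrt(2)/8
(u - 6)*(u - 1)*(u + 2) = u^3 - 5*u^2 - 8*u + 12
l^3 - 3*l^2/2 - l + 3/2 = (l - 3/2)*(l - 1)*(l + 1)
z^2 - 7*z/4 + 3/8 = (z - 3/2)*(z - 1/4)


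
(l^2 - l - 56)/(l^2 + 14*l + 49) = (l - 8)/(l + 7)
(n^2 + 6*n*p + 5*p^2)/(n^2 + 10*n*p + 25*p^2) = (n + p)/(n + 5*p)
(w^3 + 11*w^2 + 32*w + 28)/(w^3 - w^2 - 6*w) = (w^2 + 9*w + 14)/(w*(w - 3))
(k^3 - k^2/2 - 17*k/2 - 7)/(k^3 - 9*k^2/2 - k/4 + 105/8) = 4*(k^2 + 3*k + 2)/(4*k^2 - 4*k - 15)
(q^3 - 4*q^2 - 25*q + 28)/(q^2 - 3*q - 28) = q - 1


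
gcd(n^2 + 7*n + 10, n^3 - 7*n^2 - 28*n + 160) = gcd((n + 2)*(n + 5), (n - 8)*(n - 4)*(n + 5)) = n + 5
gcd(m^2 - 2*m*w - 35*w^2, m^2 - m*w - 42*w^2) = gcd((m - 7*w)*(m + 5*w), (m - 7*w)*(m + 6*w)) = -m + 7*w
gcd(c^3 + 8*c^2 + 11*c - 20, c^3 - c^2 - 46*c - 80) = c + 5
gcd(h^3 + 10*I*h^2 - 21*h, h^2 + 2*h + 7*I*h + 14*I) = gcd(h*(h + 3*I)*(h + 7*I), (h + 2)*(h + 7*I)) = h + 7*I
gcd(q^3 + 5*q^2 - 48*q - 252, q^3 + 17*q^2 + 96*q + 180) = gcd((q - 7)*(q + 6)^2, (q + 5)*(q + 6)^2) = q^2 + 12*q + 36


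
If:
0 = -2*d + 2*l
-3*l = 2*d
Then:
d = 0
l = 0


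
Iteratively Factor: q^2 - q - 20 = (q - 5)*(q + 4)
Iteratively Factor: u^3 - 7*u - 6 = (u + 1)*(u^2 - u - 6) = (u - 3)*(u + 1)*(u + 2)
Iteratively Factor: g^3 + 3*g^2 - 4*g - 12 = (g - 2)*(g^2 + 5*g + 6) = (g - 2)*(g + 2)*(g + 3)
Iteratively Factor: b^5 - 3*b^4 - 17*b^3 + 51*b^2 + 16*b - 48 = (b - 4)*(b^4 + b^3 - 13*b^2 - b + 12) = (b - 4)*(b + 4)*(b^3 - 3*b^2 - b + 3) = (b - 4)*(b - 3)*(b + 4)*(b^2 - 1) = (b - 4)*(b - 3)*(b + 1)*(b + 4)*(b - 1)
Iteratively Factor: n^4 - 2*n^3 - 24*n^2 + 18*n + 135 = (n - 5)*(n^3 + 3*n^2 - 9*n - 27) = (n - 5)*(n - 3)*(n^2 + 6*n + 9) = (n - 5)*(n - 3)*(n + 3)*(n + 3)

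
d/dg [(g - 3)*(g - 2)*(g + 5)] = 3*g^2 - 19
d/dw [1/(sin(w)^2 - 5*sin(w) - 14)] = (5 - 2*sin(w))*cos(w)/((sin(w) - 7)^2*(sin(w) + 2)^2)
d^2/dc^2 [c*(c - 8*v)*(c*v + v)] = 2*v*(3*c - 8*v + 1)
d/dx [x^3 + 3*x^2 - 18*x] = 3*x^2 + 6*x - 18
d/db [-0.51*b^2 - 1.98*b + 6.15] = -1.02*b - 1.98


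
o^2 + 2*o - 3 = (o - 1)*(o + 3)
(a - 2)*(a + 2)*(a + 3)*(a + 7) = a^4 + 10*a^3 + 17*a^2 - 40*a - 84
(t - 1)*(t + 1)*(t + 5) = t^3 + 5*t^2 - t - 5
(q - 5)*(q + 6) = q^2 + q - 30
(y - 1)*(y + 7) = y^2 + 6*y - 7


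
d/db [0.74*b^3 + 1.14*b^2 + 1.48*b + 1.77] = 2.22*b^2 + 2.28*b + 1.48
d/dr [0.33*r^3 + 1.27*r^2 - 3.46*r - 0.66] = 0.99*r^2 + 2.54*r - 3.46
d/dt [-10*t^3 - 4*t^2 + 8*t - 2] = -30*t^2 - 8*t + 8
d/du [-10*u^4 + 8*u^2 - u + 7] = -40*u^3 + 16*u - 1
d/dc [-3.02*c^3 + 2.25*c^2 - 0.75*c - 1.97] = -9.06*c^2 + 4.5*c - 0.75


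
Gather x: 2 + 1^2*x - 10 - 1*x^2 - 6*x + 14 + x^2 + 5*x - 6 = 0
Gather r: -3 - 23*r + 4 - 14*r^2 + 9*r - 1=-14*r^2 - 14*r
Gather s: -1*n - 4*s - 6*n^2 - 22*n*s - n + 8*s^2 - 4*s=-6*n^2 - 2*n + 8*s^2 + s*(-22*n - 8)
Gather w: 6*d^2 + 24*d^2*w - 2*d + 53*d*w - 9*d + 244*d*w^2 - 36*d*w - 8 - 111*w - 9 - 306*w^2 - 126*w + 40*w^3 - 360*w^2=6*d^2 - 11*d + 40*w^3 + w^2*(244*d - 666) + w*(24*d^2 + 17*d - 237) - 17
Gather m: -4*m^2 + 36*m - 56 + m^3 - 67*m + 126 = m^3 - 4*m^2 - 31*m + 70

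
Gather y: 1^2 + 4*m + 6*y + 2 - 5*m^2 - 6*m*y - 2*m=-5*m^2 + 2*m + y*(6 - 6*m) + 3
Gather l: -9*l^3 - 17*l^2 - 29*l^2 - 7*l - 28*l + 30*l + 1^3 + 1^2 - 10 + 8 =-9*l^3 - 46*l^2 - 5*l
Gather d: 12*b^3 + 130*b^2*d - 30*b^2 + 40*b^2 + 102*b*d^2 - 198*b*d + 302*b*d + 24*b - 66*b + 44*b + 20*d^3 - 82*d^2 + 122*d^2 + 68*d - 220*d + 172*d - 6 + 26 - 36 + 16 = 12*b^3 + 10*b^2 + 2*b + 20*d^3 + d^2*(102*b + 40) + d*(130*b^2 + 104*b + 20)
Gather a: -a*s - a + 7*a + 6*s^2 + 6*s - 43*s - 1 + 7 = a*(6 - s) + 6*s^2 - 37*s + 6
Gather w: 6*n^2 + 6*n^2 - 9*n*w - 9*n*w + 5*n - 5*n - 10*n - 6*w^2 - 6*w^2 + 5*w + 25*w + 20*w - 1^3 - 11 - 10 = 12*n^2 - 10*n - 12*w^2 + w*(50 - 18*n) - 22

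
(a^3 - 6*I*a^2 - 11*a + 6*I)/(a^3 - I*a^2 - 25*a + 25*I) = (a^2 - 5*I*a - 6)/(a^2 - 25)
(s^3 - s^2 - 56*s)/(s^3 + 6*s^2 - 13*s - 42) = s*(s - 8)/(s^2 - s - 6)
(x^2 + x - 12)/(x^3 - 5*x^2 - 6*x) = (-x^2 - x + 12)/(x*(-x^2 + 5*x + 6))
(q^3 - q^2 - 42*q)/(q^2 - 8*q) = (q^2 - q - 42)/(q - 8)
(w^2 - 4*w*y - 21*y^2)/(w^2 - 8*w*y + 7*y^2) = (-w - 3*y)/(-w + y)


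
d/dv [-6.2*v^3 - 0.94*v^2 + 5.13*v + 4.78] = -18.6*v^2 - 1.88*v + 5.13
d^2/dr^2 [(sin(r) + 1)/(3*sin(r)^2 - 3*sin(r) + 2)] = (-81*sin(r)^5 - 45*sin(r)^4 + 63*sin(r)^2 + 23*sin(r)/4 - 171*sin(3*r)/4 + 9*sin(5*r)/2 + 18)/(3*sin(r)^2 - 3*sin(r) + 2)^3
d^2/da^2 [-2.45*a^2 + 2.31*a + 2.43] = -4.90000000000000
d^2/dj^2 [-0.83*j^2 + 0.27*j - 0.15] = -1.66000000000000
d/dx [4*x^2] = 8*x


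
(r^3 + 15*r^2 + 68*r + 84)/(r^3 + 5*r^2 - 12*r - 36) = (r + 7)/(r - 3)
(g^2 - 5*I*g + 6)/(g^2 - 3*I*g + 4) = (g - 6*I)/(g - 4*I)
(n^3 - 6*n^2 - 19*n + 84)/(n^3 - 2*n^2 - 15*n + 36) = (n - 7)/(n - 3)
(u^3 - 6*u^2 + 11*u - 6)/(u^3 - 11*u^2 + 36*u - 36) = (u - 1)/(u - 6)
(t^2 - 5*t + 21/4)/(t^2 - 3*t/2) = (t - 7/2)/t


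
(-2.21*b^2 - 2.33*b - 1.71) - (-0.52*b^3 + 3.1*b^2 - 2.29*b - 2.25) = 0.52*b^3 - 5.31*b^2 - 0.04*b + 0.54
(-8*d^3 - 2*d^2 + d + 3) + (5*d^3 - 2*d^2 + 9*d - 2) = -3*d^3 - 4*d^2 + 10*d + 1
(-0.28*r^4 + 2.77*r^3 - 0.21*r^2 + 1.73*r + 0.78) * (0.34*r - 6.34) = -0.0952*r^5 + 2.717*r^4 - 17.6332*r^3 + 1.9196*r^2 - 10.703*r - 4.9452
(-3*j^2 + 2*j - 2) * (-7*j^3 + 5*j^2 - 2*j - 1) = 21*j^5 - 29*j^4 + 30*j^3 - 11*j^2 + 2*j + 2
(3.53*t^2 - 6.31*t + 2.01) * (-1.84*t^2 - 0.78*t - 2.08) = -6.4952*t^4 + 8.857*t^3 - 6.119*t^2 + 11.557*t - 4.1808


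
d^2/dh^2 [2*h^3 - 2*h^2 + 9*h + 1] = 12*h - 4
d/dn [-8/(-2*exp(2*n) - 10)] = -8*exp(2*n)/(exp(2*n) + 5)^2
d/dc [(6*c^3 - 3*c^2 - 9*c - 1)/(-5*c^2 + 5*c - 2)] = (-30*c^4 + 60*c^3 - 96*c^2 + 2*c + 23)/(25*c^4 - 50*c^3 + 45*c^2 - 20*c + 4)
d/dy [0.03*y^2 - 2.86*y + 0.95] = 0.06*y - 2.86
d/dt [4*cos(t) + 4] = -4*sin(t)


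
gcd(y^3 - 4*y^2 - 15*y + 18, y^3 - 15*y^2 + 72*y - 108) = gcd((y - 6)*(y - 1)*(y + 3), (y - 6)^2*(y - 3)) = y - 6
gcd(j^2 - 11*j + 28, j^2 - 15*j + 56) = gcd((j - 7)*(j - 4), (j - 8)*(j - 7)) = j - 7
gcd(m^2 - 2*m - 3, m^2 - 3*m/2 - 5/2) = m + 1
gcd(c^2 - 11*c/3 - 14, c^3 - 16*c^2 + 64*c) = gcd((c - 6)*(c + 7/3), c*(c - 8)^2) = 1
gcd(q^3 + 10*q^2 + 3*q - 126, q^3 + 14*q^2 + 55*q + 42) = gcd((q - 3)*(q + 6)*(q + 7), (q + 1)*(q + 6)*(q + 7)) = q^2 + 13*q + 42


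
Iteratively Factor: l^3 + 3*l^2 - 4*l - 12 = (l + 3)*(l^2 - 4) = (l - 2)*(l + 3)*(l + 2)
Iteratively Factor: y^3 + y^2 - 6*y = (y)*(y^2 + y - 6) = y*(y + 3)*(y - 2)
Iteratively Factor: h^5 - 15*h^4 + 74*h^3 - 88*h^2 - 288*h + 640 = (h - 4)*(h^4 - 11*h^3 + 30*h^2 + 32*h - 160) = (h - 4)*(h + 2)*(h^3 - 13*h^2 + 56*h - 80) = (h - 5)*(h - 4)*(h + 2)*(h^2 - 8*h + 16) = (h - 5)*(h - 4)^2*(h + 2)*(h - 4)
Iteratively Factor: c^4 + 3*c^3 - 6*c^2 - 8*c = (c - 2)*(c^3 + 5*c^2 + 4*c) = (c - 2)*(c + 1)*(c^2 + 4*c) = (c - 2)*(c + 1)*(c + 4)*(c)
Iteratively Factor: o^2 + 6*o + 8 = (o + 4)*(o + 2)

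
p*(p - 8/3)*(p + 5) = p^3 + 7*p^2/3 - 40*p/3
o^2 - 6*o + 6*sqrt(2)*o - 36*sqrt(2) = (o - 6)*(o + 6*sqrt(2))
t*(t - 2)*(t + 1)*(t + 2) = t^4 + t^3 - 4*t^2 - 4*t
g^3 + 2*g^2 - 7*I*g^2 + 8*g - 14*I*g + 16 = (g + 2)*(g - 8*I)*(g + I)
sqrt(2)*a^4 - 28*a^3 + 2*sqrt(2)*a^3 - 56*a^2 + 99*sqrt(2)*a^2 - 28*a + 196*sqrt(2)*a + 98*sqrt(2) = (a + 1)*(a - 7*sqrt(2))^2*(sqrt(2)*a + sqrt(2))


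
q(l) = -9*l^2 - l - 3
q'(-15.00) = 269.00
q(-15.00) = -2013.00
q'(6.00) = -109.00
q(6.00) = -333.00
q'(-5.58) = 99.44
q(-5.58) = -277.65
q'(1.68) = -31.24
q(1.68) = -30.08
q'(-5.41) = 96.38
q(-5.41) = -261.00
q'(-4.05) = 71.90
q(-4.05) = -146.57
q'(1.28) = -24.04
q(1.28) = -19.03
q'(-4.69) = 83.42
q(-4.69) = -196.27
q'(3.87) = -70.66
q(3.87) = -141.66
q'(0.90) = -17.20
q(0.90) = -11.19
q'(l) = -18*l - 1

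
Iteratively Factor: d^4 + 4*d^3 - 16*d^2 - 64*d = (d + 4)*(d^3 - 16*d) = (d - 4)*(d + 4)*(d^2 + 4*d) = d*(d - 4)*(d + 4)*(d + 4)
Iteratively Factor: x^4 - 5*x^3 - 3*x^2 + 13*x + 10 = (x + 1)*(x^3 - 6*x^2 + 3*x + 10) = (x - 2)*(x + 1)*(x^2 - 4*x - 5) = (x - 5)*(x - 2)*(x + 1)*(x + 1)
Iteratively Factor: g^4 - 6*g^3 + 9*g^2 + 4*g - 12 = (g + 1)*(g^3 - 7*g^2 + 16*g - 12) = (g - 3)*(g + 1)*(g^2 - 4*g + 4) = (g - 3)*(g - 2)*(g + 1)*(g - 2)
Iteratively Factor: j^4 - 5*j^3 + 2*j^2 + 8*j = (j + 1)*(j^3 - 6*j^2 + 8*j) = (j - 4)*(j + 1)*(j^2 - 2*j) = j*(j - 4)*(j + 1)*(j - 2)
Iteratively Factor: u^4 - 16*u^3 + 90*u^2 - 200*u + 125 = (u - 5)*(u^3 - 11*u^2 + 35*u - 25) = (u - 5)^2*(u^2 - 6*u + 5) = (u - 5)^2*(u - 1)*(u - 5)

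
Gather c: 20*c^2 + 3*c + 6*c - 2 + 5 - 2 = 20*c^2 + 9*c + 1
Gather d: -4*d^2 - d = -4*d^2 - d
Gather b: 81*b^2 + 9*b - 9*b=81*b^2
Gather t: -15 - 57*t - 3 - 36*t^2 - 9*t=-36*t^2 - 66*t - 18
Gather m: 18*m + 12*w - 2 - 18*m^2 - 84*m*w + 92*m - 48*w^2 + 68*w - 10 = -18*m^2 + m*(110 - 84*w) - 48*w^2 + 80*w - 12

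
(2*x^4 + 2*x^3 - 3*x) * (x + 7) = 2*x^5 + 16*x^4 + 14*x^3 - 3*x^2 - 21*x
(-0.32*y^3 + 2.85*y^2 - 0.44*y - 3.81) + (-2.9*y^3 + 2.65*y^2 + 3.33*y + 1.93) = -3.22*y^3 + 5.5*y^2 + 2.89*y - 1.88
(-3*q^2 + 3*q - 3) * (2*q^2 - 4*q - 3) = -6*q^4 + 18*q^3 - 9*q^2 + 3*q + 9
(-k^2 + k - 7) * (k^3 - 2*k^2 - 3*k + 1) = -k^5 + 3*k^4 - 6*k^3 + 10*k^2 + 22*k - 7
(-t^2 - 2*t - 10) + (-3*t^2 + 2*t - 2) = -4*t^2 - 12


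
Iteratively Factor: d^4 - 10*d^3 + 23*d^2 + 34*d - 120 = (d + 2)*(d^3 - 12*d^2 + 47*d - 60) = (d - 3)*(d + 2)*(d^2 - 9*d + 20) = (d - 5)*(d - 3)*(d + 2)*(d - 4)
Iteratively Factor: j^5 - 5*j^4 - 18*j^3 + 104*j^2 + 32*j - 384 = (j + 4)*(j^4 - 9*j^3 + 18*j^2 + 32*j - 96) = (j - 4)*(j + 4)*(j^3 - 5*j^2 - 2*j + 24) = (j - 4)*(j - 3)*(j + 4)*(j^2 - 2*j - 8) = (j - 4)*(j - 3)*(j + 2)*(j + 4)*(j - 4)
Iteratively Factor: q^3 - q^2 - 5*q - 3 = (q + 1)*(q^2 - 2*q - 3) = (q - 3)*(q + 1)*(q + 1)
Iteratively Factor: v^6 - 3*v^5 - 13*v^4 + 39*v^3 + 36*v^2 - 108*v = (v)*(v^5 - 3*v^4 - 13*v^3 + 39*v^2 + 36*v - 108) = v*(v - 3)*(v^4 - 13*v^2 + 36) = v*(v - 3)*(v + 3)*(v^3 - 3*v^2 - 4*v + 12) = v*(v - 3)^2*(v + 3)*(v^2 - 4) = v*(v - 3)^2*(v + 2)*(v + 3)*(v - 2)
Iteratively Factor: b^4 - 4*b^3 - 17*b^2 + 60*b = (b - 3)*(b^3 - b^2 - 20*b) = b*(b - 3)*(b^2 - b - 20) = b*(b - 3)*(b + 4)*(b - 5)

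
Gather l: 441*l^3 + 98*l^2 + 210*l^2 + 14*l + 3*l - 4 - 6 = 441*l^3 + 308*l^2 + 17*l - 10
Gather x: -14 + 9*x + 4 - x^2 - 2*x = -x^2 + 7*x - 10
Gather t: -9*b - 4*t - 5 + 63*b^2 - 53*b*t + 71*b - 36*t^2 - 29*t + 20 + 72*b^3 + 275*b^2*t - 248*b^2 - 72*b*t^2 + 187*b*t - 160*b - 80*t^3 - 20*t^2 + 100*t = 72*b^3 - 185*b^2 - 98*b - 80*t^3 + t^2*(-72*b - 56) + t*(275*b^2 + 134*b + 67) + 15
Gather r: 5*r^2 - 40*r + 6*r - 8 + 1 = 5*r^2 - 34*r - 7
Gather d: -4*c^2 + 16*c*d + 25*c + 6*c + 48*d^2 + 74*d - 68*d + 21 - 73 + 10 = -4*c^2 + 31*c + 48*d^2 + d*(16*c + 6) - 42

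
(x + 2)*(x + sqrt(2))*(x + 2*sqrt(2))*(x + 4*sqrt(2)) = x^4 + 2*x^3 + 7*sqrt(2)*x^3 + 14*sqrt(2)*x^2 + 28*x^2 + 16*sqrt(2)*x + 56*x + 32*sqrt(2)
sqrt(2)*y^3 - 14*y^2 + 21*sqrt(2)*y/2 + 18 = (y - 6*sqrt(2))*(y - 3*sqrt(2)/2)*(sqrt(2)*y + 1)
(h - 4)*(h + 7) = h^2 + 3*h - 28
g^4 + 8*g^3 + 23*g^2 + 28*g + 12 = (g + 1)*(g + 2)^2*(g + 3)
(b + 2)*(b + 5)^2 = b^3 + 12*b^2 + 45*b + 50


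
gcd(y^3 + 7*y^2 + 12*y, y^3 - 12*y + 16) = y + 4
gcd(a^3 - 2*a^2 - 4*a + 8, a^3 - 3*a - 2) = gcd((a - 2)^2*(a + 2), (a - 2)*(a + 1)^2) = a - 2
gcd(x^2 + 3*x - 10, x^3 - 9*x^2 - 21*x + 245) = x + 5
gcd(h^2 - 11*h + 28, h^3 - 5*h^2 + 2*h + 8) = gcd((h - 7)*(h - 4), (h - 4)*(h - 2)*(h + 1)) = h - 4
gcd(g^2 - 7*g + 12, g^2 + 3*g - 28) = g - 4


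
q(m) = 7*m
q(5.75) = 40.25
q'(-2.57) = 7.00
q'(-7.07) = 7.00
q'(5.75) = 7.00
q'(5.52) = 7.00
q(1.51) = 10.57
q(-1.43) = -10.01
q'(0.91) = 7.00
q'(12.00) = 7.00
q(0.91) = 6.37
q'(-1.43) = 7.00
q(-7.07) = -49.49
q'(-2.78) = 7.00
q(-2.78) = -19.46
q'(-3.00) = 7.00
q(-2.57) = -17.99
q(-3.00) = -21.00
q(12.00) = 84.00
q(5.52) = 38.64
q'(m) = 7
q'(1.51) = 7.00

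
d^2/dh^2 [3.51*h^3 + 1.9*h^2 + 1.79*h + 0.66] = 21.06*h + 3.8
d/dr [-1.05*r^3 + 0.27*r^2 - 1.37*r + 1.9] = -3.15*r^2 + 0.54*r - 1.37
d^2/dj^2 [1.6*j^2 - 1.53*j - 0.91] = 3.20000000000000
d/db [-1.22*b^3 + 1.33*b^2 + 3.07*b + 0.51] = -3.66*b^2 + 2.66*b + 3.07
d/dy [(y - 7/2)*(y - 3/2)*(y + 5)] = 3*y^2 - 79/4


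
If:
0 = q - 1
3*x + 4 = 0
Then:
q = 1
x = -4/3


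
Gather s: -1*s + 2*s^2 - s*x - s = 2*s^2 + s*(-x - 2)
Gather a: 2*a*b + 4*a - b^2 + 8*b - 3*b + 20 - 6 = a*(2*b + 4) - b^2 + 5*b + 14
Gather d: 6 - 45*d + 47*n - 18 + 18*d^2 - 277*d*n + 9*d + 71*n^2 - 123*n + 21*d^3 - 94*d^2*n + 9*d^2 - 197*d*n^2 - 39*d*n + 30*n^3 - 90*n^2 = 21*d^3 + d^2*(27 - 94*n) + d*(-197*n^2 - 316*n - 36) + 30*n^3 - 19*n^2 - 76*n - 12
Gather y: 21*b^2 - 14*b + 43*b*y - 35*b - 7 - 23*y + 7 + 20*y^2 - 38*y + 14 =21*b^2 - 49*b + 20*y^2 + y*(43*b - 61) + 14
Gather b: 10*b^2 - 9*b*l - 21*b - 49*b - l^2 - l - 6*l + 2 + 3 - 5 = 10*b^2 + b*(-9*l - 70) - l^2 - 7*l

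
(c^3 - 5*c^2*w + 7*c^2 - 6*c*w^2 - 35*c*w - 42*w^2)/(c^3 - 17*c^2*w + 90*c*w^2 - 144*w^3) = (c^2 + c*w + 7*c + 7*w)/(c^2 - 11*c*w + 24*w^2)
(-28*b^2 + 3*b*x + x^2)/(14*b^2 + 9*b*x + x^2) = (-4*b + x)/(2*b + x)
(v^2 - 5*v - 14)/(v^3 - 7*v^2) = (v + 2)/v^2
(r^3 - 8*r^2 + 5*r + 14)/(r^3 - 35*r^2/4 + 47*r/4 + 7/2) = 4*(r + 1)/(4*r + 1)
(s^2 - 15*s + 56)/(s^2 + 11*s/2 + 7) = 2*(s^2 - 15*s + 56)/(2*s^2 + 11*s + 14)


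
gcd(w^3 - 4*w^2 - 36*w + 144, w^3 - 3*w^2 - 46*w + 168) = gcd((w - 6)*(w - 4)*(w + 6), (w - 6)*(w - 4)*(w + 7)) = w^2 - 10*w + 24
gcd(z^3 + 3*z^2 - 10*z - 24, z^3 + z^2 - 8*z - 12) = z^2 - z - 6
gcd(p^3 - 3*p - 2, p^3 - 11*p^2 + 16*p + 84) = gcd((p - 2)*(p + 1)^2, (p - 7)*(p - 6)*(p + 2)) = 1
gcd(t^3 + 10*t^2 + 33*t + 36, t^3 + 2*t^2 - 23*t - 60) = t^2 + 7*t + 12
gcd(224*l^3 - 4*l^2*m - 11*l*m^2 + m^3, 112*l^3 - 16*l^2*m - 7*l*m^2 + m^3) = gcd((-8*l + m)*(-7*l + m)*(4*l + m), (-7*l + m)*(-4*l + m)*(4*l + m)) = 28*l^2 + 3*l*m - m^2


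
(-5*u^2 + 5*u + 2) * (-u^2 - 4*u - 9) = 5*u^4 + 15*u^3 + 23*u^2 - 53*u - 18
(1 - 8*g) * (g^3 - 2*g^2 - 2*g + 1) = -8*g^4 + 17*g^3 + 14*g^2 - 10*g + 1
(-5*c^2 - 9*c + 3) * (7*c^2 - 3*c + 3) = -35*c^4 - 48*c^3 + 33*c^2 - 36*c + 9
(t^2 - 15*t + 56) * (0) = 0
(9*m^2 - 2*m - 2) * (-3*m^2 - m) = -27*m^4 - 3*m^3 + 8*m^2 + 2*m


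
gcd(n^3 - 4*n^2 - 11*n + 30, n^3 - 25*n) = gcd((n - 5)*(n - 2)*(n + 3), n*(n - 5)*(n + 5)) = n - 5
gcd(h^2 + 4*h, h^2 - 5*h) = h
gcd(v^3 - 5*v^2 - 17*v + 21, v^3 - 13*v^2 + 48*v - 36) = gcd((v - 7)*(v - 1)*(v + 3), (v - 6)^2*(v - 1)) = v - 1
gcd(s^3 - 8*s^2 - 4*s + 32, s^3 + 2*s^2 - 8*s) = s - 2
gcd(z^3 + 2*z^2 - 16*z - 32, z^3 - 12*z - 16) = z^2 - 2*z - 8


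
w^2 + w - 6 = (w - 2)*(w + 3)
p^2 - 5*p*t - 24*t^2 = (p - 8*t)*(p + 3*t)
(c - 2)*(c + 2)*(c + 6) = c^3 + 6*c^2 - 4*c - 24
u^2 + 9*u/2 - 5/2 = (u - 1/2)*(u + 5)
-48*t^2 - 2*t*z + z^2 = (-8*t + z)*(6*t + z)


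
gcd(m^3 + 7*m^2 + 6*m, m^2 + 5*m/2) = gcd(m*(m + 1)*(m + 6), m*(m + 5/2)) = m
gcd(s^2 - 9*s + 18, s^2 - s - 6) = s - 3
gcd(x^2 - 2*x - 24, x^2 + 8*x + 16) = x + 4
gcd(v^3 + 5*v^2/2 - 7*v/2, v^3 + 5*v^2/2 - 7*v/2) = v^3 + 5*v^2/2 - 7*v/2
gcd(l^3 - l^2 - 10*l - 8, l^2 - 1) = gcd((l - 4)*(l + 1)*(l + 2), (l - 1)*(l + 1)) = l + 1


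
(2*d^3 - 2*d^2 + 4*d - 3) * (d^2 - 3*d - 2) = 2*d^5 - 8*d^4 + 6*d^3 - 11*d^2 + d + 6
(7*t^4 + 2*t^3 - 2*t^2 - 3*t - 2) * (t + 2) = 7*t^5 + 16*t^4 + 2*t^3 - 7*t^2 - 8*t - 4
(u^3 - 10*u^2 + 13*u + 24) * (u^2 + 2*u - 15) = u^5 - 8*u^4 - 22*u^3 + 200*u^2 - 147*u - 360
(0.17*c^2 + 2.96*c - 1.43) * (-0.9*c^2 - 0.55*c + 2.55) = -0.153*c^4 - 2.7575*c^3 + 0.0924999999999998*c^2 + 8.3345*c - 3.6465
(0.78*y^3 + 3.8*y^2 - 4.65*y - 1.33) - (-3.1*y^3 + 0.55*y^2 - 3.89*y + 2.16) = 3.88*y^3 + 3.25*y^2 - 0.76*y - 3.49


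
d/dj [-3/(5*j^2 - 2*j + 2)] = 6*(5*j - 1)/(5*j^2 - 2*j + 2)^2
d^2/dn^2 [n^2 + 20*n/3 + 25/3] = 2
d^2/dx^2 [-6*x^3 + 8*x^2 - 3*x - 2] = 16 - 36*x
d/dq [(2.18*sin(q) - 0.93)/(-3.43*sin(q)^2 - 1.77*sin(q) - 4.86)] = (7.4774*sin(q)^2 - 6.3798*sin(q) - 12.2409)*cos(q)/(11.7649*sin(q)^4 + 12.1422*sin(q)^3 + 36.4725*sin(q)^2 + 17.2044*sin(q) + 23.6196)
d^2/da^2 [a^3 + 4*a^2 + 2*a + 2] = 6*a + 8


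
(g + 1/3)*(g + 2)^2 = g^3 + 13*g^2/3 + 16*g/3 + 4/3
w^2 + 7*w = w*(w + 7)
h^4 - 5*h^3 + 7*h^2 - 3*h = h*(h - 3)*(h - 1)^2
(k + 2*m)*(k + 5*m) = k^2 + 7*k*m + 10*m^2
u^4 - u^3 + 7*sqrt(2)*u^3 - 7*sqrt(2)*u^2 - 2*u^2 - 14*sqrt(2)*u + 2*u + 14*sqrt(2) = (u - 1)*(u - sqrt(2))*(u + sqrt(2))*(u + 7*sqrt(2))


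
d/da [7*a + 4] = 7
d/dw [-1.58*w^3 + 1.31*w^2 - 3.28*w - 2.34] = -4.74*w^2 + 2.62*w - 3.28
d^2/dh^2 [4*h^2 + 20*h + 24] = 8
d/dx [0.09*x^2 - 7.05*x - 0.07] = 0.18*x - 7.05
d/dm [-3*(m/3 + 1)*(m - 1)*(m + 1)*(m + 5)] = -4*m^3 - 24*m^2 - 28*m + 8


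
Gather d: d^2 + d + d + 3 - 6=d^2 + 2*d - 3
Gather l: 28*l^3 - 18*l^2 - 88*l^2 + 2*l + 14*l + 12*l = 28*l^3 - 106*l^2 + 28*l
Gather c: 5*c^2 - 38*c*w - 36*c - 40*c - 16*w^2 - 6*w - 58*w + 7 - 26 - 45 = 5*c^2 + c*(-38*w - 76) - 16*w^2 - 64*w - 64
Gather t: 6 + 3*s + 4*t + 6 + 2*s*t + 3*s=6*s + t*(2*s + 4) + 12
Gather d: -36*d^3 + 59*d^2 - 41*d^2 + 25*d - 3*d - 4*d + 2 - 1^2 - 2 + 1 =-36*d^3 + 18*d^2 + 18*d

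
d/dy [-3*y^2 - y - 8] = -6*y - 1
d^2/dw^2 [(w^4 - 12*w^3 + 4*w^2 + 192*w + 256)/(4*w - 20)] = (3*w^4 - 52*w^3 + 330*w^2 - 900*w + 1316)/(2*(w^3 - 15*w^2 + 75*w - 125))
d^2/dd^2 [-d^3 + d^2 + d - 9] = 2 - 6*d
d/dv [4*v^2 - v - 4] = 8*v - 1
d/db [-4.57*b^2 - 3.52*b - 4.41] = -9.14*b - 3.52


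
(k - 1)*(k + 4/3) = k^2 + k/3 - 4/3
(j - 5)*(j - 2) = j^2 - 7*j + 10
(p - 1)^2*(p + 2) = p^3 - 3*p + 2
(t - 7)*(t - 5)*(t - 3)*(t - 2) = t^4 - 17*t^3 + 101*t^2 - 247*t + 210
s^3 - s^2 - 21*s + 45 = (s - 3)^2*(s + 5)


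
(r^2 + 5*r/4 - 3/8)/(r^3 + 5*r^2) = (8*r^2 + 10*r - 3)/(8*r^2*(r + 5))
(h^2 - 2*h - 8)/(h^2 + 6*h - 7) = (h^2 - 2*h - 8)/(h^2 + 6*h - 7)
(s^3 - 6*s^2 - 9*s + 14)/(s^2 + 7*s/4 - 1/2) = 4*(s^2 - 8*s + 7)/(4*s - 1)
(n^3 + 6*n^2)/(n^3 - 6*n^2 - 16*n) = n*(n + 6)/(n^2 - 6*n - 16)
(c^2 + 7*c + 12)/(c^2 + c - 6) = (c + 4)/(c - 2)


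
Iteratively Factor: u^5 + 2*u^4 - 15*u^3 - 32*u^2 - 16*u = (u + 1)*(u^4 + u^3 - 16*u^2 - 16*u) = u*(u + 1)*(u^3 + u^2 - 16*u - 16) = u*(u + 1)*(u + 4)*(u^2 - 3*u - 4) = u*(u + 1)^2*(u + 4)*(u - 4)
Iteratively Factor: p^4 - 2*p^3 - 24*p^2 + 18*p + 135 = (p + 3)*(p^3 - 5*p^2 - 9*p + 45) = (p - 3)*(p + 3)*(p^2 - 2*p - 15) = (p - 5)*(p - 3)*(p + 3)*(p + 3)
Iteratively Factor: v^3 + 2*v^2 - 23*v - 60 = (v + 3)*(v^2 - v - 20) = (v + 3)*(v + 4)*(v - 5)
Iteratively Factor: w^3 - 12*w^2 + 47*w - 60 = (w - 5)*(w^2 - 7*w + 12) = (w - 5)*(w - 4)*(w - 3)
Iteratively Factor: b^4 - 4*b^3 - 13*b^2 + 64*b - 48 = (b - 3)*(b^3 - b^2 - 16*b + 16) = (b - 4)*(b - 3)*(b^2 + 3*b - 4) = (b - 4)*(b - 3)*(b - 1)*(b + 4)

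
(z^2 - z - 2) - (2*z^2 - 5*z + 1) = -z^2 + 4*z - 3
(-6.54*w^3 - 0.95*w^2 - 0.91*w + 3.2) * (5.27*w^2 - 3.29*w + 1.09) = -34.4658*w^5 + 16.5101*w^4 - 8.7988*w^3 + 18.8224*w^2 - 11.5199*w + 3.488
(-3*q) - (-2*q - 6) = 6 - q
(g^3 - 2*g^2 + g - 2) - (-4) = g^3 - 2*g^2 + g + 2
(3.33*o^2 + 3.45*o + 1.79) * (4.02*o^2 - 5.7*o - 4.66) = 13.3866*o^4 - 5.112*o^3 - 27.987*o^2 - 26.28*o - 8.3414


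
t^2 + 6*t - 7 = (t - 1)*(t + 7)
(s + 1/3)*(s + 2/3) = s^2 + s + 2/9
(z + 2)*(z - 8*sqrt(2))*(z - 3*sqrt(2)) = z^3 - 11*sqrt(2)*z^2 + 2*z^2 - 22*sqrt(2)*z + 48*z + 96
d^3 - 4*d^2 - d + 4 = (d - 4)*(d - 1)*(d + 1)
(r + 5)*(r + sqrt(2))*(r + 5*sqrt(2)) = r^3 + 5*r^2 + 6*sqrt(2)*r^2 + 10*r + 30*sqrt(2)*r + 50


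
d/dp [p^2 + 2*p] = 2*p + 2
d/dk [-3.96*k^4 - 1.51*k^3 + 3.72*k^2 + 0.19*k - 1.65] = -15.84*k^3 - 4.53*k^2 + 7.44*k + 0.19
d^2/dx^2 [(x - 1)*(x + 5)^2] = 6*x + 18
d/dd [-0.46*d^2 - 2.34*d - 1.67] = -0.92*d - 2.34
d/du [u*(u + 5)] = 2*u + 5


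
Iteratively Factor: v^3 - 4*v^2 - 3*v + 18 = (v + 2)*(v^2 - 6*v + 9) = (v - 3)*(v + 2)*(v - 3)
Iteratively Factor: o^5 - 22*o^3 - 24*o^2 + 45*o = (o + 3)*(o^4 - 3*o^3 - 13*o^2 + 15*o) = (o + 3)^2*(o^3 - 6*o^2 + 5*o) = (o - 1)*(o + 3)^2*(o^2 - 5*o) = (o - 5)*(o - 1)*(o + 3)^2*(o)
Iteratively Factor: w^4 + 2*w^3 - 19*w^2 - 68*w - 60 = (w + 2)*(w^3 - 19*w - 30) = (w + 2)^2*(w^2 - 2*w - 15) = (w + 2)^2*(w + 3)*(w - 5)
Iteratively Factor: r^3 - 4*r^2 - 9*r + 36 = (r - 4)*(r^2 - 9) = (r - 4)*(r - 3)*(r + 3)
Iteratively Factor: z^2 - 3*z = (z)*(z - 3)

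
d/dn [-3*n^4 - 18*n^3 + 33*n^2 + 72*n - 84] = -12*n^3 - 54*n^2 + 66*n + 72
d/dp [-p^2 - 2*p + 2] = -2*p - 2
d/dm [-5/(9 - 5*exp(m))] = -25*exp(m)/(5*exp(m) - 9)^2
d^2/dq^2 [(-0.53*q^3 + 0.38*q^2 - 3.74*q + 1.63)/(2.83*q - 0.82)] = (-8.489434*q^3 + 7.379508*q^2 - 2.138232*q + 9.26195)/(22.665187*q^3 - 19.701894*q^2 + 5.708676*q - 0.551368)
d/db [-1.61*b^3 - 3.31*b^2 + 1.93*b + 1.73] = -4.83*b^2 - 6.62*b + 1.93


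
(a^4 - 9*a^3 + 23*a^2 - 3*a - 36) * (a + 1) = a^5 - 8*a^4 + 14*a^3 + 20*a^2 - 39*a - 36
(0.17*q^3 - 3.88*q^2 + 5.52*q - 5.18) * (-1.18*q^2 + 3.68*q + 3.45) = -0.2006*q^5 + 5.204*q^4 - 20.2055*q^3 + 13.04*q^2 - 0.0183999999999997*q - 17.871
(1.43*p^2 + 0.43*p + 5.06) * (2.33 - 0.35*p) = -0.5005*p^3 + 3.1814*p^2 - 0.7691*p + 11.7898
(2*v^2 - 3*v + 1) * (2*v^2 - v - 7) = 4*v^4 - 8*v^3 - 9*v^2 + 20*v - 7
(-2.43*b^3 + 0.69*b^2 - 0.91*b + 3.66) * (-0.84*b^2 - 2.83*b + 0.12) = 2.0412*b^5 + 6.2973*b^4 - 1.4799*b^3 - 0.4163*b^2 - 10.467*b + 0.4392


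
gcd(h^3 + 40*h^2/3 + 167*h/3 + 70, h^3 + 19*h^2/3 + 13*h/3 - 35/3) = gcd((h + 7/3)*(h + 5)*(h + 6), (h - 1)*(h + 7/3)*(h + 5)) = h^2 + 22*h/3 + 35/3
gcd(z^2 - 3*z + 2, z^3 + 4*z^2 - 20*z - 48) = 1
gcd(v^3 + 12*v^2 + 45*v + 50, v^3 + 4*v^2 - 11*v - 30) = v^2 + 7*v + 10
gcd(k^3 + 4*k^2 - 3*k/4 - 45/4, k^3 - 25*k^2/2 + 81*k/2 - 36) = k - 3/2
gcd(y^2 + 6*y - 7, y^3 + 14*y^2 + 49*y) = y + 7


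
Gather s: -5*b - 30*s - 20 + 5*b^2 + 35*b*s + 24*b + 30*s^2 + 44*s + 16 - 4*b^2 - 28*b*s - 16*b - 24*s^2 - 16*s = b^2 + 3*b + 6*s^2 + s*(7*b - 2) - 4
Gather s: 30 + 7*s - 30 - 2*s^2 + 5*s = -2*s^2 + 12*s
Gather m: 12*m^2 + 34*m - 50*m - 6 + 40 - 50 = 12*m^2 - 16*m - 16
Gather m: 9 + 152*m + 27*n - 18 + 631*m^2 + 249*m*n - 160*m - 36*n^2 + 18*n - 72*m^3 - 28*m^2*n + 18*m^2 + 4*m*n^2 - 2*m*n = -72*m^3 + m^2*(649 - 28*n) + m*(4*n^2 + 247*n - 8) - 36*n^2 + 45*n - 9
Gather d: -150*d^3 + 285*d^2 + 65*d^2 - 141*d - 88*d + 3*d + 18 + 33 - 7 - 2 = -150*d^3 + 350*d^2 - 226*d + 42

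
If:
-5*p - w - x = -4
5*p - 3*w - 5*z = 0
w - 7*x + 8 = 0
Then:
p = 8*z/29 + 12/29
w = 20/29 - 35*z/29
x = 36/29 - 5*z/29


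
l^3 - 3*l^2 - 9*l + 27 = (l - 3)^2*(l + 3)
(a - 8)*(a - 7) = a^2 - 15*a + 56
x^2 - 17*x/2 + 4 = (x - 8)*(x - 1/2)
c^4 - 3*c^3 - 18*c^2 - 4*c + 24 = (c - 6)*(c - 1)*(c + 2)^2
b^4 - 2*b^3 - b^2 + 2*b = b*(b - 2)*(b - 1)*(b + 1)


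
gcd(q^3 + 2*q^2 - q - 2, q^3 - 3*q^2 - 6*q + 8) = q^2 + q - 2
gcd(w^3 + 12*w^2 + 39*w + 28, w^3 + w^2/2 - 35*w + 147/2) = w + 7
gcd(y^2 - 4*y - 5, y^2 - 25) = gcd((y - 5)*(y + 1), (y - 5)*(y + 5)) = y - 5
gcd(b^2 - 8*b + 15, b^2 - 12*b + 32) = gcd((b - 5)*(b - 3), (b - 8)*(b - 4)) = 1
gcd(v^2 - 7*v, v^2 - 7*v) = v^2 - 7*v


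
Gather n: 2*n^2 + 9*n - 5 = 2*n^2 + 9*n - 5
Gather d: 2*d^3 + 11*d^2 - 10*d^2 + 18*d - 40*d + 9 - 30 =2*d^3 + d^2 - 22*d - 21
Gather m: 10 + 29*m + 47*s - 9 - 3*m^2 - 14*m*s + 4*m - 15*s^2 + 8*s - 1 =-3*m^2 + m*(33 - 14*s) - 15*s^2 + 55*s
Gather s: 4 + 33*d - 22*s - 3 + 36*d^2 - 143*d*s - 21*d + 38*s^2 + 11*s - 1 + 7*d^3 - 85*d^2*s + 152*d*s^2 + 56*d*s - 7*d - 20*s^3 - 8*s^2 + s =7*d^3 + 36*d^2 + 5*d - 20*s^3 + s^2*(152*d + 30) + s*(-85*d^2 - 87*d - 10)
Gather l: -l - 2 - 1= -l - 3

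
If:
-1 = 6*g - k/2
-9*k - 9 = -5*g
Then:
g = -27/103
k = -118/103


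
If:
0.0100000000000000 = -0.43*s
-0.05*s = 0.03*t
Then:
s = -0.02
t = 0.04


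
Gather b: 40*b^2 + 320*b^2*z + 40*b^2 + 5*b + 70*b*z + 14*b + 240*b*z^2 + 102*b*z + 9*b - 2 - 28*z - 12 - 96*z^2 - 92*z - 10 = b^2*(320*z + 80) + b*(240*z^2 + 172*z + 28) - 96*z^2 - 120*z - 24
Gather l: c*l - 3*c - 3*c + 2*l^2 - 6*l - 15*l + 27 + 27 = -6*c + 2*l^2 + l*(c - 21) + 54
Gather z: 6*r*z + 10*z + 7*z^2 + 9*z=7*z^2 + z*(6*r + 19)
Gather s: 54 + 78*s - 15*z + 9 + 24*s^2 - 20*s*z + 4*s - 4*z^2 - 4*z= 24*s^2 + s*(82 - 20*z) - 4*z^2 - 19*z + 63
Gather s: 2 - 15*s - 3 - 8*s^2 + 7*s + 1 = -8*s^2 - 8*s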